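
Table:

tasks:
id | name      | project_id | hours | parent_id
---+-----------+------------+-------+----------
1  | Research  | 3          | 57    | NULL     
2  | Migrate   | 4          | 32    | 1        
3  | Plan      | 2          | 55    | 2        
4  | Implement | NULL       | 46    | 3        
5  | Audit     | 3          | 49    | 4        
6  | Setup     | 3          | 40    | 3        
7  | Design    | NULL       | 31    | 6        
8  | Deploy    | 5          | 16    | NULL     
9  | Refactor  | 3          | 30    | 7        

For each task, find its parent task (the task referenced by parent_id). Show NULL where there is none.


This is a self-join: tasks is joined to a second copy of itself, matching each row's parent_id to another row's id. Use LEFT JOIN so rows with parent_id=NULL are kept.
  - task 1 (Research): parent_id=NULL -> NULL
  - task 2 (Migrate): parent_id=1 -> Research
  - task 3 (Plan): parent_id=2 -> Migrate
  - task 4 (Implement): parent_id=3 -> Plan
  - task 5 (Audit): parent_id=4 -> Implement
  - task 6 (Setup): parent_id=3 -> Plan
  - task 7 (Design): parent_id=6 -> Setup
  - task 8 (Deploy): parent_id=NULL -> NULL
  - task 9 (Refactor): parent_id=7 -> Design

SQL:
SELECT a.name AS item, b.name AS parent
FROM tasks a
LEFT JOIN tasks b ON a.parent_id = b.id

Result:
item      | parent   
----------+----------
Research  | NULL     
Migrate   | Research 
Plan      | Migrate  
Implement | Plan     
Audit     | Implement
Setup     | Plan     
Design    | Setup    
Deploy    | NULL     
Refactor  | Design   


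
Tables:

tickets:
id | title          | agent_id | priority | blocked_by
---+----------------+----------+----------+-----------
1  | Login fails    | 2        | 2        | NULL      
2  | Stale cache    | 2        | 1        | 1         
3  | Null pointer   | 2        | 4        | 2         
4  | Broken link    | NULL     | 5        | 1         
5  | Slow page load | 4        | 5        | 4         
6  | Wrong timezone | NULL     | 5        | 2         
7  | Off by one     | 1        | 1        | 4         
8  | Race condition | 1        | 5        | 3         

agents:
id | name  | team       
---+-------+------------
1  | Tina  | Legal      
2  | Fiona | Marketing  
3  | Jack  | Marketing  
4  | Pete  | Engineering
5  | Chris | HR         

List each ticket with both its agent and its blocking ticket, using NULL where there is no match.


Two LEFT JOINs from the same base table tickets: one to agents via agent_id, one to tickets itself via blocked_by. Both are LEFT so every ticket is preserved.
Match against agents:
  - ticket 1 (Login fails): agent_id=2 -> matches Fiona
  - ticket 2 (Stale cache): agent_id=2 -> matches Fiona
  - ticket 3 (Null pointer): agent_id=2 -> matches Fiona
  - ticket 4 (Broken link): agent_id=NULL, no match -> kept with NULL
  - ticket 5 (Slow page load): agent_id=4 -> matches Pete
  - ticket 6 (Wrong timezone): agent_id=NULL, no match -> kept with NULL
  - ticket 7 (Off by one): agent_id=1 -> matches Tina
  - ticket 8 (Race condition): agent_id=1 -> matches Tina
Match against tickets (self):
  - ticket 1 (Login fails): blocked_by=NULL -> NULL
  - ticket 2 (Stale cache): blocked_by=1 -> Login fails
  - ticket 3 (Null pointer): blocked_by=2 -> Stale cache
  - ticket 4 (Broken link): blocked_by=1 -> Login fails
  - ticket 5 (Slow page load): blocked_by=4 -> Broken link
  - ticket 6 (Wrong timezone): blocked_by=2 -> Stale cache
  - ticket 7 (Off by one): blocked_by=4 -> Broken link
  - ticket 8 (Race condition): blocked_by=3 -> Null pointer

SQL:
SELECT a.title, b.name AS agent, c.title AS blocked_by
FROM tickets a
LEFT JOIN agents b ON a.agent_id = b.id
LEFT JOIN tickets c ON a.blocked_by = c.id

Result:
title          | agent | blocked_by  
---------------+-------+-------------
Login fails    | Fiona | NULL        
Stale cache    | Fiona | Login fails 
Null pointer   | Fiona | Stale cache 
Broken link    | NULL  | Login fails 
Slow page load | Pete  | Broken link 
Wrong timezone | NULL  | Stale cache 
Off by one     | Tina  | Broken link 
Race condition | Tina  | Null pointer


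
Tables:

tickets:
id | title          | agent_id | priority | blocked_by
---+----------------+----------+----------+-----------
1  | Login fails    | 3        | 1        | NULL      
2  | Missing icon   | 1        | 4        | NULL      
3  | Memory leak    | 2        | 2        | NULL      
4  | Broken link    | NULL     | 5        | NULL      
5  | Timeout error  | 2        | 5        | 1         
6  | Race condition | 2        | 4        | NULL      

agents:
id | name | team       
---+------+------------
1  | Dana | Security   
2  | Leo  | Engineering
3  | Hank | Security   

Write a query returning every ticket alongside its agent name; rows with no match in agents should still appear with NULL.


LEFT JOIN keeps every row from tickets (the left table); where agent_id has no match in agents, the agent columns become NULL. Walk through each ticket:
  - ticket 1 (Login fails): agent_id=3 -> matches Hank
  - ticket 2 (Missing icon): agent_id=1 -> matches Dana
  - ticket 3 (Memory leak): agent_id=2 -> matches Leo
  - ticket 4 (Broken link): agent_id=NULL, no match -> kept with NULL
  - ticket 5 (Timeout error): agent_id=2 -> matches Leo
  - ticket 6 (Race condition): agent_id=2 -> matches Leo
All 6 rows appear; 1 has NULL agent.

SQL:
SELECT a.title, b.name AS agent
FROM tickets a
LEFT JOIN agents b ON a.agent_id = b.id

Result:
title          | agent
---------------+------
Login fails    | Hank 
Missing icon   | Dana 
Memory leak    | Leo  
Broken link    | NULL 
Timeout error  | Leo  
Race condition | Leo  


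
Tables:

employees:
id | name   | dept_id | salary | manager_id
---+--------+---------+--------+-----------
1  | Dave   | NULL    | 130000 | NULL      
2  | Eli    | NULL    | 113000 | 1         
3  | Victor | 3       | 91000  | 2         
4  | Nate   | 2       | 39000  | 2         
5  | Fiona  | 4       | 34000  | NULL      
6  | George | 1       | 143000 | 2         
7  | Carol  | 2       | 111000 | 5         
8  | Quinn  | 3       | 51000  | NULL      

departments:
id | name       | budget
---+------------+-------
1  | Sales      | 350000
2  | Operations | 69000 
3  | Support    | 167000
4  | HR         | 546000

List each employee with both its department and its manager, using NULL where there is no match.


Two LEFT JOINs from the same base table employees: one to departments via dept_id, one to employees itself via manager_id. Both are LEFT so every employee is preserved.
Match against departments:
  - employee 1 (Dave): dept_id=NULL, no match -> kept with NULL
  - employee 2 (Eli): dept_id=NULL, no match -> kept with NULL
  - employee 3 (Victor): dept_id=3 -> matches Support
  - employee 4 (Nate): dept_id=2 -> matches Operations
  - employee 5 (Fiona): dept_id=4 -> matches HR
  - employee 6 (George): dept_id=1 -> matches Sales
  - employee 7 (Carol): dept_id=2 -> matches Operations
  - employee 8 (Quinn): dept_id=3 -> matches Support
Match against employees (self):
  - employee 1 (Dave): manager_id=NULL -> NULL
  - employee 2 (Eli): manager_id=1 -> Dave
  - employee 3 (Victor): manager_id=2 -> Eli
  - employee 4 (Nate): manager_id=2 -> Eli
  - employee 5 (Fiona): manager_id=NULL -> NULL
  - employee 6 (George): manager_id=2 -> Eli
  - employee 7 (Carol): manager_id=5 -> Fiona
  - employee 8 (Quinn): manager_id=NULL -> NULL

SQL:
SELECT a.name, b.name AS department, c.name AS manager
FROM employees a
LEFT JOIN departments b ON a.dept_id = b.id
LEFT JOIN employees c ON a.manager_id = c.id

Result:
name   | department | manager
-------+------------+--------
Dave   | NULL       | NULL   
Eli    | NULL       | Dave   
Victor | Support    | Eli    
Nate   | Operations | Eli    
Fiona  | HR         | NULL   
George | Sales      | Eli    
Carol  | Operations | Fiona  
Quinn  | Support    | NULL   


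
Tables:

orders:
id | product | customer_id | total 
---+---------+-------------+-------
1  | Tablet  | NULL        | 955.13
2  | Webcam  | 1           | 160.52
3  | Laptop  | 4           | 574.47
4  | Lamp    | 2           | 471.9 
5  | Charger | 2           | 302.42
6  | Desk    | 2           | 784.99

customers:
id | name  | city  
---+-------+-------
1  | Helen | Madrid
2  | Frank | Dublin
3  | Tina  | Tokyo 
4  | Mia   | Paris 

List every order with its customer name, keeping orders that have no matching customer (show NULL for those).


LEFT JOIN keeps every row from orders (the left table); where customer_id has no match in customers, the customer columns become NULL. Walk through each order:
  - order 1 (Tablet): customer_id=NULL, no match -> kept with NULL
  - order 2 (Webcam): customer_id=1 -> matches Helen
  - order 3 (Laptop): customer_id=4 -> matches Mia
  - order 4 (Lamp): customer_id=2 -> matches Frank
  - order 5 (Charger): customer_id=2 -> matches Frank
  - order 6 (Desk): customer_id=2 -> matches Frank
All 6 rows appear; 1 has NULL customer.

SQL:
SELECT a.product, b.name AS customer
FROM orders a
LEFT JOIN customers b ON a.customer_id = b.id

Result:
product | customer
--------+---------
Tablet  | NULL    
Webcam  | Helen   
Laptop  | Mia     
Lamp    | Frank   
Charger | Frank   
Desk    | Frank   


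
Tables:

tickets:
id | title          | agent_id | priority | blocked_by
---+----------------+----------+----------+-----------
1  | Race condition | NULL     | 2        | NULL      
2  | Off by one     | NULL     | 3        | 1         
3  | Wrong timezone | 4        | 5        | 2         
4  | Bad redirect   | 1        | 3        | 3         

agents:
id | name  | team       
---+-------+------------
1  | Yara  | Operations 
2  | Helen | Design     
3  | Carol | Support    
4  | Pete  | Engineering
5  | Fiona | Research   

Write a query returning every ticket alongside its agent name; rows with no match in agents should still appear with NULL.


LEFT JOIN keeps every row from tickets (the left table); where agent_id has no match in agents, the agent columns become NULL. Walk through each ticket:
  - ticket 1 (Race condition): agent_id=NULL, no match -> kept with NULL
  - ticket 2 (Off by one): agent_id=NULL, no match -> kept with NULL
  - ticket 3 (Wrong timezone): agent_id=4 -> matches Pete
  - ticket 4 (Bad redirect): agent_id=1 -> matches Yara
All 4 rows appear; 2 have NULL agent.

SQL:
SELECT a.title, b.name AS agent
FROM tickets a
LEFT JOIN agents b ON a.agent_id = b.id

Result:
title          | agent
---------------+------
Race condition | NULL 
Off by one     | NULL 
Wrong timezone | Pete 
Bad redirect   | Yara 


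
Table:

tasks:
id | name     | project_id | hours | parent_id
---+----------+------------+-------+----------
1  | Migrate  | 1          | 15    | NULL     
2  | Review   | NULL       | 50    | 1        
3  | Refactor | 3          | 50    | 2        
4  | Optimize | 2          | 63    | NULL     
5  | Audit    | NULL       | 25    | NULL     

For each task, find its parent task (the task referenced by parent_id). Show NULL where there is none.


This is a self-join: tasks is joined to a second copy of itself, matching each row's parent_id to another row's id. Use LEFT JOIN so rows with parent_id=NULL are kept.
  - task 1 (Migrate): parent_id=NULL -> NULL
  - task 2 (Review): parent_id=1 -> Migrate
  - task 3 (Refactor): parent_id=2 -> Review
  - task 4 (Optimize): parent_id=NULL -> NULL
  - task 5 (Audit): parent_id=NULL -> NULL

SQL:
SELECT a.name AS item, b.name AS parent
FROM tasks a
LEFT JOIN tasks b ON a.parent_id = b.id

Result:
item     | parent 
---------+--------
Migrate  | NULL   
Review   | Migrate
Refactor | Review 
Optimize | NULL   
Audit    | NULL   


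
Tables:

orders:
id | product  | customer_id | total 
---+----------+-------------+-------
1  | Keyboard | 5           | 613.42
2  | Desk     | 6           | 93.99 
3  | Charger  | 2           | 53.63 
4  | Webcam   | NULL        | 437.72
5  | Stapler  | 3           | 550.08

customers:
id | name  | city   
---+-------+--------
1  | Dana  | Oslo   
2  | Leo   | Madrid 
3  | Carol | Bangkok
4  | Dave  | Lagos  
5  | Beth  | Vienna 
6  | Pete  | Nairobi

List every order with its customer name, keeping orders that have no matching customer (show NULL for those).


LEFT JOIN keeps every row from orders (the left table); where customer_id has no match in customers, the customer columns become NULL. Walk through each order:
  - order 1 (Keyboard): customer_id=5 -> matches Beth
  - order 2 (Desk): customer_id=6 -> matches Pete
  - order 3 (Charger): customer_id=2 -> matches Leo
  - order 4 (Webcam): customer_id=NULL, no match -> kept with NULL
  - order 5 (Stapler): customer_id=3 -> matches Carol
All 5 rows appear; 1 has NULL customer.

SQL:
SELECT a.product, b.name AS customer
FROM orders a
LEFT JOIN customers b ON a.customer_id = b.id

Result:
product  | customer
---------+---------
Keyboard | Beth    
Desk     | Pete    
Charger  | Leo     
Webcam   | NULL    
Stapler  | Carol   


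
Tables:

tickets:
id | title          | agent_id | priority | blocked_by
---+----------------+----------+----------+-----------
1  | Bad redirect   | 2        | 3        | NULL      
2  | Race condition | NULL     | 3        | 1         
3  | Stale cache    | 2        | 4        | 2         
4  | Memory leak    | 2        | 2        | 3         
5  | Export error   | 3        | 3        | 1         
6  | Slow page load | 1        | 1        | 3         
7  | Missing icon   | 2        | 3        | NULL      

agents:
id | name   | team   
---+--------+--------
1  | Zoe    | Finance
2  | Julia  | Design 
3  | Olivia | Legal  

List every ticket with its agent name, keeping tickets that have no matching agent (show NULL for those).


LEFT JOIN keeps every row from tickets (the left table); where agent_id has no match in agents, the agent columns become NULL. Walk through each ticket:
  - ticket 1 (Bad redirect): agent_id=2 -> matches Julia
  - ticket 2 (Race condition): agent_id=NULL, no match -> kept with NULL
  - ticket 3 (Stale cache): agent_id=2 -> matches Julia
  - ticket 4 (Memory leak): agent_id=2 -> matches Julia
  - ticket 5 (Export error): agent_id=3 -> matches Olivia
  - ticket 6 (Slow page load): agent_id=1 -> matches Zoe
  - ticket 7 (Missing icon): agent_id=2 -> matches Julia
All 7 rows appear; 1 has NULL agent.

SQL:
SELECT a.title, b.name AS agent
FROM tickets a
LEFT JOIN agents b ON a.agent_id = b.id

Result:
title          | agent 
---------------+-------
Bad redirect   | Julia 
Race condition | NULL  
Stale cache    | Julia 
Memory leak    | Julia 
Export error   | Olivia
Slow page load | Zoe   
Missing icon   | Julia 


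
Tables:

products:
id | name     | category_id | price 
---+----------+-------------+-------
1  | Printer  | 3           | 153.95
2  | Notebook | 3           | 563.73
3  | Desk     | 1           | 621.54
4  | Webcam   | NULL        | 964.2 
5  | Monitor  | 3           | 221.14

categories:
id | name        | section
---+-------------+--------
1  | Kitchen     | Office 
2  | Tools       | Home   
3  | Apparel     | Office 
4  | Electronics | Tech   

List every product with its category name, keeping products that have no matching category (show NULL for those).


LEFT JOIN keeps every row from products (the left table); where category_id has no match in categories, the category columns become NULL. Walk through each product:
  - product 1 (Printer): category_id=3 -> matches Apparel
  - product 2 (Notebook): category_id=3 -> matches Apparel
  - product 3 (Desk): category_id=1 -> matches Kitchen
  - product 4 (Webcam): category_id=NULL, no match -> kept with NULL
  - product 5 (Monitor): category_id=3 -> matches Apparel
All 5 rows appear; 1 has NULL category.

SQL:
SELECT a.name, b.name AS category
FROM products a
LEFT JOIN categories b ON a.category_id = b.id

Result:
name     | category
---------+---------
Printer  | Apparel 
Notebook | Apparel 
Desk     | Kitchen 
Webcam   | NULL    
Monitor  | Apparel 


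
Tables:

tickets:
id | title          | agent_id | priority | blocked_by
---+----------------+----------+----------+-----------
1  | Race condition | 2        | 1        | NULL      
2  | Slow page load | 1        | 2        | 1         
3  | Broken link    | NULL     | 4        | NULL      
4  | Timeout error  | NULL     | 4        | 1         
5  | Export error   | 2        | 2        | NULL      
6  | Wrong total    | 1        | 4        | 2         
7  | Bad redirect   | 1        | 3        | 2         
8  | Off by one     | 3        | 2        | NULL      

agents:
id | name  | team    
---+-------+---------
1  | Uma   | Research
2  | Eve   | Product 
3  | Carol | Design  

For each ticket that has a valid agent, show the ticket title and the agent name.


INNER JOIN keeps only tickets rows whose agent_id matches an id in agents. Walk through each ticket:
  - ticket 1 (Race condition): agent_id=2 -> matches Eve
  - ticket 2 (Slow page load): agent_id=1 -> matches Uma
  - ticket 3 (Broken link): agent_id=NULL, no match -> dropped
  - ticket 4 (Timeout error): agent_id=NULL, no match -> dropped
  - ticket 5 (Export error): agent_id=2 -> matches Eve
  - ticket 6 (Wrong total): agent_id=1 -> matches Uma
  - ticket 7 (Bad redirect): agent_id=1 -> matches Uma
  - ticket 8 (Off by one): agent_id=3 -> matches Carol
So 2 of 8 rows are dropped.

SQL:
SELECT a.title, b.name AS agent
FROM tickets a
INNER JOIN agents b ON a.agent_id = b.id

Result:
title          | agent
---------------+------
Race condition | Eve  
Slow page load | Uma  
Export error   | Eve  
Wrong total    | Uma  
Bad redirect   | Uma  
Off by one     | Carol


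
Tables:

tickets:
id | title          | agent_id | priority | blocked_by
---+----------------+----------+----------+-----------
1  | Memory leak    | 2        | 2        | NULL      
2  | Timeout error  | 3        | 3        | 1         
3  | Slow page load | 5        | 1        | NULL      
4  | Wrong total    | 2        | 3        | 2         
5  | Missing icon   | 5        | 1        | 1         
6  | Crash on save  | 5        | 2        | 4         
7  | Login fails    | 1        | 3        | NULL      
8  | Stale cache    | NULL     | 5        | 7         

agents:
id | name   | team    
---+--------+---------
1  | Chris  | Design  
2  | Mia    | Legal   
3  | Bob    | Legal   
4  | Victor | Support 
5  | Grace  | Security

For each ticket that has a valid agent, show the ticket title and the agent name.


INNER JOIN keeps only tickets rows whose agent_id matches an id in agents. Walk through each ticket:
  - ticket 1 (Memory leak): agent_id=2 -> matches Mia
  - ticket 2 (Timeout error): agent_id=3 -> matches Bob
  - ticket 3 (Slow page load): agent_id=5 -> matches Grace
  - ticket 4 (Wrong total): agent_id=2 -> matches Mia
  - ticket 5 (Missing icon): agent_id=5 -> matches Grace
  - ticket 6 (Crash on save): agent_id=5 -> matches Grace
  - ticket 7 (Login fails): agent_id=1 -> matches Chris
  - ticket 8 (Stale cache): agent_id=NULL, no match -> dropped
So 1 of 8 rows is dropped.

SQL:
SELECT a.title, b.name AS agent
FROM tickets a
INNER JOIN agents b ON a.agent_id = b.id

Result:
title          | agent
---------------+------
Memory leak    | Mia  
Timeout error  | Bob  
Slow page load | Grace
Wrong total    | Mia  
Missing icon   | Grace
Crash on save  | Grace
Login fails    | Chris


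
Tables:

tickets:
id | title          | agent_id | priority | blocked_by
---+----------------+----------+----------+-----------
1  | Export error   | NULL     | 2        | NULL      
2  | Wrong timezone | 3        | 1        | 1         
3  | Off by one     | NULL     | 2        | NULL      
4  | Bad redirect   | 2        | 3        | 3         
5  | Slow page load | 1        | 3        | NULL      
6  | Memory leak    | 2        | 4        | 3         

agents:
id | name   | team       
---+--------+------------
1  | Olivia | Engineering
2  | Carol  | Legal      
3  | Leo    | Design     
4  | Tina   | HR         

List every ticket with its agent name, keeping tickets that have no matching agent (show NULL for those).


LEFT JOIN keeps every row from tickets (the left table); where agent_id has no match in agents, the agent columns become NULL. Walk through each ticket:
  - ticket 1 (Export error): agent_id=NULL, no match -> kept with NULL
  - ticket 2 (Wrong timezone): agent_id=3 -> matches Leo
  - ticket 3 (Off by one): agent_id=NULL, no match -> kept with NULL
  - ticket 4 (Bad redirect): agent_id=2 -> matches Carol
  - ticket 5 (Slow page load): agent_id=1 -> matches Olivia
  - ticket 6 (Memory leak): agent_id=2 -> matches Carol
All 6 rows appear; 2 have NULL agent.

SQL:
SELECT a.title, b.name AS agent
FROM tickets a
LEFT JOIN agents b ON a.agent_id = b.id

Result:
title          | agent 
---------------+-------
Export error   | NULL  
Wrong timezone | Leo   
Off by one     | NULL  
Bad redirect   | Carol 
Slow page load | Olivia
Memory leak    | Carol 


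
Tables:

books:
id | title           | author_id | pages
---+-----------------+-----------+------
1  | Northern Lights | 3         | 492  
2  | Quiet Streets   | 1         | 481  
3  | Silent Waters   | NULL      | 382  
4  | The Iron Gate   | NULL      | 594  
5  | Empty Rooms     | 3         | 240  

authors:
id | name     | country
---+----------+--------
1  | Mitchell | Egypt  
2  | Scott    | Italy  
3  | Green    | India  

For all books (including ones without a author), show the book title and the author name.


LEFT JOIN keeps every row from books (the left table); where author_id has no match in authors, the author columns become NULL. Walk through each book:
  - book 1 (Northern Lights): author_id=3 -> matches Green
  - book 2 (Quiet Streets): author_id=1 -> matches Mitchell
  - book 3 (Silent Waters): author_id=NULL, no match -> kept with NULL
  - book 4 (The Iron Gate): author_id=NULL, no match -> kept with NULL
  - book 5 (Empty Rooms): author_id=3 -> matches Green
All 5 rows appear; 2 have NULL author.

SQL:
SELECT a.title, b.name AS author
FROM books a
LEFT JOIN authors b ON a.author_id = b.id

Result:
title           | author  
----------------+---------
Northern Lights | Green   
Quiet Streets   | Mitchell
Silent Waters   | NULL    
The Iron Gate   | NULL    
Empty Rooms     | Green   


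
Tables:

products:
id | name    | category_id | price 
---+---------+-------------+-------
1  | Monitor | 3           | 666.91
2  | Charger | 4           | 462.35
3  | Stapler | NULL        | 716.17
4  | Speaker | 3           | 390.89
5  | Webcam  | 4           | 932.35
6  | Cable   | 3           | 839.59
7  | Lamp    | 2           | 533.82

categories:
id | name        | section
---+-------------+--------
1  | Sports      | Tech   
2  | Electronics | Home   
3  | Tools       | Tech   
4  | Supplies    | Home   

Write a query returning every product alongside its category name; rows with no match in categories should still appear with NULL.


LEFT JOIN keeps every row from products (the left table); where category_id has no match in categories, the category columns become NULL. Walk through each product:
  - product 1 (Monitor): category_id=3 -> matches Tools
  - product 2 (Charger): category_id=4 -> matches Supplies
  - product 3 (Stapler): category_id=NULL, no match -> kept with NULL
  - product 4 (Speaker): category_id=3 -> matches Tools
  - product 5 (Webcam): category_id=4 -> matches Supplies
  - product 6 (Cable): category_id=3 -> matches Tools
  - product 7 (Lamp): category_id=2 -> matches Electronics
All 7 rows appear; 1 has NULL category.

SQL:
SELECT a.name, b.name AS category
FROM products a
LEFT JOIN categories b ON a.category_id = b.id

Result:
name    | category   
--------+------------
Monitor | Tools      
Charger | Supplies   
Stapler | NULL       
Speaker | Tools      
Webcam  | Supplies   
Cable   | Tools      
Lamp    | Electronics


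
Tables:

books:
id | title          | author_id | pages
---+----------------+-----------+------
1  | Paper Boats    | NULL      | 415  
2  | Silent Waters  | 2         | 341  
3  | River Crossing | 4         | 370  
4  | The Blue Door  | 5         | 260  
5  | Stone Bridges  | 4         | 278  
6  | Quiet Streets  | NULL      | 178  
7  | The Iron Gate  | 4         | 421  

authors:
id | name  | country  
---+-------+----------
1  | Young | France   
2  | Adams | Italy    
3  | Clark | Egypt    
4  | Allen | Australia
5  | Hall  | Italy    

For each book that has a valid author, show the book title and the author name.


INNER JOIN keeps only books rows whose author_id matches an id in authors. Walk through each book:
  - book 1 (Paper Boats): author_id=NULL, no match -> dropped
  - book 2 (Silent Waters): author_id=2 -> matches Adams
  - book 3 (River Crossing): author_id=4 -> matches Allen
  - book 4 (The Blue Door): author_id=5 -> matches Hall
  - book 5 (Stone Bridges): author_id=4 -> matches Allen
  - book 6 (Quiet Streets): author_id=NULL, no match -> dropped
  - book 7 (The Iron Gate): author_id=4 -> matches Allen
So 2 of 7 rows are dropped.

SQL:
SELECT a.title, b.name AS author
FROM books a
INNER JOIN authors b ON a.author_id = b.id

Result:
title          | author
---------------+-------
Silent Waters  | Adams 
River Crossing | Allen 
The Blue Door  | Hall  
Stone Bridges  | Allen 
The Iron Gate  | Allen 


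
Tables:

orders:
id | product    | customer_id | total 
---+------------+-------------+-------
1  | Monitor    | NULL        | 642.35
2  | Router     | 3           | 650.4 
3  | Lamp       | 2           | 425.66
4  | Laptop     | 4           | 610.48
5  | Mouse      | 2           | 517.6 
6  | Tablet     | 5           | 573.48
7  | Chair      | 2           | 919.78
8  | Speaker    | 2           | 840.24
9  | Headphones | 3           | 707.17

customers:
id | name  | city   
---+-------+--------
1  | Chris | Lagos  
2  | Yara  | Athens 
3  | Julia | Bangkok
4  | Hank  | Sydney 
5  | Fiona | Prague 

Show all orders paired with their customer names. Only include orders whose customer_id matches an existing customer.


INNER JOIN keeps only orders rows whose customer_id matches an id in customers. Walk through each order:
  - order 1 (Monitor): customer_id=NULL, no match -> dropped
  - order 2 (Router): customer_id=3 -> matches Julia
  - order 3 (Lamp): customer_id=2 -> matches Yara
  - order 4 (Laptop): customer_id=4 -> matches Hank
  - order 5 (Mouse): customer_id=2 -> matches Yara
  - order 6 (Tablet): customer_id=5 -> matches Fiona
  - order 7 (Chair): customer_id=2 -> matches Yara
  - order 8 (Speaker): customer_id=2 -> matches Yara
  - order 9 (Headphones): customer_id=3 -> matches Julia
So 1 of 9 rows is dropped.

SQL:
SELECT a.product, b.name AS customer
FROM orders a
INNER JOIN customers b ON a.customer_id = b.id

Result:
product    | customer
-----------+---------
Router     | Julia   
Lamp       | Yara    
Laptop     | Hank    
Mouse      | Yara    
Tablet     | Fiona   
Chair      | Yara    
Speaker    | Yara    
Headphones | Julia   


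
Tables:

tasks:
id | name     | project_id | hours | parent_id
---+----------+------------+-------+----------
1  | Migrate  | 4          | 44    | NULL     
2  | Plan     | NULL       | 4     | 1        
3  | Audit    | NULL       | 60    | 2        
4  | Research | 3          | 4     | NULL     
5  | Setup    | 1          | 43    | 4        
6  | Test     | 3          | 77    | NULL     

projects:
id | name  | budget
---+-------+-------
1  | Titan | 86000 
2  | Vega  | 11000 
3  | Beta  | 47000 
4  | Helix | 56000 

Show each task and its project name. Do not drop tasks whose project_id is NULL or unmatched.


LEFT JOIN keeps every row from tasks (the left table); where project_id has no match in projects, the project columns become NULL. Walk through each task:
  - task 1 (Migrate): project_id=4 -> matches Helix
  - task 2 (Plan): project_id=NULL, no match -> kept with NULL
  - task 3 (Audit): project_id=NULL, no match -> kept with NULL
  - task 4 (Research): project_id=3 -> matches Beta
  - task 5 (Setup): project_id=1 -> matches Titan
  - task 6 (Test): project_id=3 -> matches Beta
All 6 rows appear; 2 have NULL project.

SQL:
SELECT a.name, b.name AS project
FROM tasks a
LEFT JOIN projects b ON a.project_id = b.id

Result:
name     | project
---------+--------
Migrate  | Helix  
Plan     | NULL   
Audit    | NULL   
Research | Beta   
Setup    | Titan  
Test     | Beta   


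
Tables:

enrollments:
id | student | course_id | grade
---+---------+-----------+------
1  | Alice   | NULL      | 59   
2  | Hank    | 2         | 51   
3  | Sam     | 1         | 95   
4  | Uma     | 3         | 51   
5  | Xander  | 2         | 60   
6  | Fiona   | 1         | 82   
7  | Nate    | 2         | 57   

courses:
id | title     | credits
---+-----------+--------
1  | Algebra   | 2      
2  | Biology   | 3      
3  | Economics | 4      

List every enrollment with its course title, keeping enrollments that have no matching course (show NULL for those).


LEFT JOIN keeps every row from enrollments (the left table); where course_id has no match in courses, the course columns become NULL. Walk through each enrollment:
  - enrollment 1 (Alice): course_id=NULL, no match -> kept with NULL
  - enrollment 2 (Hank): course_id=2 -> matches Biology
  - enrollment 3 (Sam): course_id=1 -> matches Algebra
  - enrollment 4 (Uma): course_id=3 -> matches Economics
  - enrollment 5 (Xander): course_id=2 -> matches Biology
  - enrollment 6 (Fiona): course_id=1 -> matches Algebra
  - enrollment 7 (Nate): course_id=2 -> matches Biology
All 7 rows appear; 1 has NULL course.

SQL:
SELECT a.student, b.title AS course
FROM enrollments a
LEFT JOIN courses b ON a.course_id = b.id

Result:
student | course   
--------+----------
Alice   | NULL     
Hank    | Biology  
Sam     | Algebra  
Uma     | Economics
Xander  | Biology  
Fiona   | Algebra  
Nate    | Biology  


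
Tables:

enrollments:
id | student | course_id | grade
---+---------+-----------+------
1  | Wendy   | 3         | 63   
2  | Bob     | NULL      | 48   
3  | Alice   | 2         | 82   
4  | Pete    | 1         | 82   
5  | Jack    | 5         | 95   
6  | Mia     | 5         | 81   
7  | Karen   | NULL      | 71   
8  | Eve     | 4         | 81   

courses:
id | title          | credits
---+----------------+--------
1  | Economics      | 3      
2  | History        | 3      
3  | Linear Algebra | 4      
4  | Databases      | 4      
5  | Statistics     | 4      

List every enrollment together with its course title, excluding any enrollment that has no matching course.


INNER JOIN keeps only enrollments rows whose course_id matches an id in courses. Walk through each enrollment:
  - enrollment 1 (Wendy): course_id=3 -> matches Linear Algebra
  - enrollment 2 (Bob): course_id=NULL, no match -> dropped
  - enrollment 3 (Alice): course_id=2 -> matches History
  - enrollment 4 (Pete): course_id=1 -> matches Economics
  - enrollment 5 (Jack): course_id=5 -> matches Statistics
  - enrollment 6 (Mia): course_id=5 -> matches Statistics
  - enrollment 7 (Karen): course_id=NULL, no match -> dropped
  - enrollment 8 (Eve): course_id=4 -> matches Databases
So 2 of 8 rows are dropped.

SQL:
SELECT a.student, b.title AS course
FROM enrollments a
INNER JOIN courses b ON a.course_id = b.id

Result:
student | course        
--------+---------------
Wendy   | Linear Algebra
Alice   | History       
Pete    | Economics     
Jack    | Statistics    
Mia     | Statistics    
Eve     | Databases     


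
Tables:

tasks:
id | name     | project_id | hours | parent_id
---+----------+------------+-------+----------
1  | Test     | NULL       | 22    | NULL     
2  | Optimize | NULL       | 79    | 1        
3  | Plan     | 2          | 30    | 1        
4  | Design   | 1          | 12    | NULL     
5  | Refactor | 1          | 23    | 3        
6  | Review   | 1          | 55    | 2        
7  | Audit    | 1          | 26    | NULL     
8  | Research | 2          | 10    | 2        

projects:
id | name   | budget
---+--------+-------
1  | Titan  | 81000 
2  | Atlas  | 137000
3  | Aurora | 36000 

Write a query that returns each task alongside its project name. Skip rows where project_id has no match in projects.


INNER JOIN keeps only tasks rows whose project_id matches an id in projects. Walk through each task:
  - task 1 (Test): project_id=NULL, no match -> dropped
  - task 2 (Optimize): project_id=NULL, no match -> dropped
  - task 3 (Plan): project_id=2 -> matches Atlas
  - task 4 (Design): project_id=1 -> matches Titan
  - task 5 (Refactor): project_id=1 -> matches Titan
  - task 6 (Review): project_id=1 -> matches Titan
  - task 7 (Audit): project_id=1 -> matches Titan
  - task 8 (Research): project_id=2 -> matches Atlas
So 2 of 8 rows are dropped.

SQL:
SELECT a.name, b.name AS project
FROM tasks a
INNER JOIN projects b ON a.project_id = b.id

Result:
name     | project
---------+--------
Plan     | Atlas  
Design   | Titan  
Refactor | Titan  
Review   | Titan  
Audit    | Titan  
Research | Atlas  


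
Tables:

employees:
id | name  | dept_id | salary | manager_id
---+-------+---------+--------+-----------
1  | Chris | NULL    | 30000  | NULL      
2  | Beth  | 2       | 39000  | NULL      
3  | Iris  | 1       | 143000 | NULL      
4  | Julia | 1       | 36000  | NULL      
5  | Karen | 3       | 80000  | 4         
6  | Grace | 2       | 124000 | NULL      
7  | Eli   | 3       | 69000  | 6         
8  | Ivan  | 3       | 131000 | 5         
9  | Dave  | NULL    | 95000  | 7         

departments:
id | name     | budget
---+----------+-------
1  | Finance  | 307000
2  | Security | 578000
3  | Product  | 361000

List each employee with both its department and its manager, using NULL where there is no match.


Two LEFT JOINs from the same base table employees: one to departments via dept_id, one to employees itself via manager_id. Both are LEFT so every employee is preserved.
Match against departments:
  - employee 1 (Chris): dept_id=NULL, no match -> kept with NULL
  - employee 2 (Beth): dept_id=2 -> matches Security
  - employee 3 (Iris): dept_id=1 -> matches Finance
  - employee 4 (Julia): dept_id=1 -> matches Finance
  - employee 5 (Karen): dept_id=3 -> matches Product
  - employee 6 (Grace): dept_id=2 -> matches Security
  - employee 7 (Eli): dept_id=3 -> matches Product
  - employee 8 (Ivan): dept_id=3 -> matches Product
  - employee 9 (Dave): dept_id=NULL, no match -> kept with NULL
Match against employees (self):
  - employee 1 (Chris): manager_id=NULL -> NULL
  - employee 2 (Beth): manager_id=NULL -> NULL
  - employee 3 (Iris): manager_id=NULL -> NULL
  - employee 4 (Julia): manager_id=NULL -> NULL
  - employee 5 (Karen): manager_id=4 -> Julia
  - employee 6 (Grace): manager_id=NULL -> NULL
  - employee 7 (Eli): manager_id=6 -> Grace
  - employee 8 (Ivan): manager_id=5 -> Karen
  - employee 9 (Dave): manager_id=7 -> Eli

SQL:
SELECT a.name, b.name AS department, c.name AS manager
FROM employees a
LEFT JOIN departments b ON a.dept_id = b.id
LEFT JOIN employees c ON a.manager_id = c.id

Result:
name  | department | manager
------+------------+--------
Chris | NULL       | NULL   
Beth  | Security   | NULL   
Iris  | Finance    | NULL   
Julia | Finance    | NULL   
Karen | Product    | Julia  
Grace | Security   | NULL   
Eli   | Product    | Grace  
Ivan  | Product    | Karen  
Dave  | NULL       | Eli    


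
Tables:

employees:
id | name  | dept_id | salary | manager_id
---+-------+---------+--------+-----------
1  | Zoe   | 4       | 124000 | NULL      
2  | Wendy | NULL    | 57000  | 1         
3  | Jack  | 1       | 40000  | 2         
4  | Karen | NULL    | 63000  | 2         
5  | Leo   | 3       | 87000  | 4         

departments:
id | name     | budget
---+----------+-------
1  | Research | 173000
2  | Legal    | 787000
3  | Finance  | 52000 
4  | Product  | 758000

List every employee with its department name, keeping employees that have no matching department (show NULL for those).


LEFT JOIN keeps every row from employees (the left table); where dept_id has no match in departments, the department columns become NULL. Walk through each employee:
  - employee 1 (Zoe): dept_id=4 -> matches Product
  - employee 2 (Wendy): dept_id=NULL, no match -> kept with NULL
  - employee 3 (Jack): dept_id=1 -> matches Research
  - employee 4 (Karen): dept_id=NULL, no match -> kept with NULL
  - employee 5 (Leo): dept_id=3 -> matches Finance
All 5 rows appear; 2 have NULL department.

SQL:
SELECT a.name, b.name AS department
FROM employees a
LEFT JOIN departments b ON a.dept_id = b.id

Result:
name  | department
------+-----------
Zoe   | Product   
Wendy | NULL      
Jack  | Research  
Karen | NULL      
Leo   | Finance   


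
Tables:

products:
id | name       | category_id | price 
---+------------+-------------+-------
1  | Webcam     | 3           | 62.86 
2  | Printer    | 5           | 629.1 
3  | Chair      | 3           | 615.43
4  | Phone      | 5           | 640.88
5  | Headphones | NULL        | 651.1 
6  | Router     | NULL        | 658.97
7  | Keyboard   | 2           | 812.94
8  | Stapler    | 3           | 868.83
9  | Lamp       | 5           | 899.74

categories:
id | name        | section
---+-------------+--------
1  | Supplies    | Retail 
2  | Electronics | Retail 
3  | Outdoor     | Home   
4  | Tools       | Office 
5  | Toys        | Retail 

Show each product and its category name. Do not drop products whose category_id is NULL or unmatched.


LEFT JOIN keeps every row from products (the left table); where category_id has no match in categories, the category columns become NULL. Walk through each product:
  - product 1 (Webcam): category_id=3 -> matches Outdoor
  - product 2 (Printer): category_id=5 -> matches Toys
  - product 3 (Chair): category_id=3 -> matches Outdoor
  - product 4 (Phone): category_id=5 -> matches Toys
  - product 5 (Headphones): category_id=NULL, no match -> kept with NULL
  - product 6 (Router): category_id=NULL, no match -> kept with NULL
  - product 7 (Keyboard): category_id=2 -> matches Electronics
  - product 8 (Stapler): category_id=3 -> matches Outdoor
  - product 9 (Lamp): category_id=5 -> matches Toys
All 9 rows appear; 2 have NULL category.

SQL:
SELECT a.name, b.name AS category
FROM products a
LEFT JOIN categories b ON a.category_id = b.id

Result:
name       | category   
-----------+------------
Webcam     | Outdoor    
Printer    | Toys       
Chair      | Outdoor    
Phone      | Toys       
Headphones | NULL       
Router     | NULL       
Keyboard   | Electronics
Stapler    | Outdoor    
Lamp       | Toys       


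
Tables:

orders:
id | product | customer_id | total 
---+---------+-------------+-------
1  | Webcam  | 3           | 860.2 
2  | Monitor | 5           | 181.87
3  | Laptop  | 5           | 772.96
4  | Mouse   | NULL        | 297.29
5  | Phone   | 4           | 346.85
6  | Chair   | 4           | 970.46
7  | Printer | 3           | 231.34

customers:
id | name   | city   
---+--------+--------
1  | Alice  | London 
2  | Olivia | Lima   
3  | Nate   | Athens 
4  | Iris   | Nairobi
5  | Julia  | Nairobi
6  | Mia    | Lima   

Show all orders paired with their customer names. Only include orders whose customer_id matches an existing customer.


INNER JOIN keeps only orders rows whose customer_id matches an id in customers. Walk through each order:
  - order 1 (Webcam): customer_id=3 -> matches Nate
  - order 2 (Monitor): customer_id=5 -> matches Julia
  - order 3 (Laptop): customer_id=5 -> matches Julia
  - order 4 (Mouse): customer_id=NULL, no match -> dropped
  - order 5 (Phone): customer_id=4 -> matches Iris
  - order 6 (Chair): customer_id=4 -> matches Iris
  - order 7 (Printer): customer_id=3 -> matches Nate
So 1 of 7 rows is dropped.

SQL:
SELECT a.product, b.name AS customer
FROM orders a
INNER JOIN customers b ON a.customer_id = b.id

Result:
product | customer
--------+---------
Webcam  | Nate    
Monitor | Julia   
Laptop  | Julia   
Phone   | Iris    
Chair   | Iris    
Printer | Nate    


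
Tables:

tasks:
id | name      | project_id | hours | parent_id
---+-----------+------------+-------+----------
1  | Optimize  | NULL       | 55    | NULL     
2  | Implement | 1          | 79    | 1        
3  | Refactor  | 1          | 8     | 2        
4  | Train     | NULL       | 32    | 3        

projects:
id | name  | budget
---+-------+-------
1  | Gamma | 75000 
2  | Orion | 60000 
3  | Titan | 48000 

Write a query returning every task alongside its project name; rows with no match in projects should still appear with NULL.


LEFT JOIN keeps every row from tasks (the left table); where project_id has no match in projects, the project columns become NULL. Walk through each task:
  - task 1 (Optimize): project_id=NULL, no match -> kept with NULL
  - task 2 (Implement): project_id=1 -> matches Gamma
  - task 3 (Refactor): project_id=1 -> matches Gamma
  - task 4 (Train): project_id=NULL, no match -> kept with NULL
All 4 rows appear; 2 have NULL project.

SQL:
SELECT a.name, b.name AS project
FROM tasks a
LEFT JOIN projects b ON a.project_id = b.id

Result:
name      | project
----------+--------
Optimize  | NULL   
Implement | Gamma  
Refactor  | Gamma  
Train     | NULL   
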